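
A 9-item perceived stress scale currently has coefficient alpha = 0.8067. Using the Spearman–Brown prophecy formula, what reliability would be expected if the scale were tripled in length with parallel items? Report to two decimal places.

Length factor m = 3
α' = m·α / (1 + (m−1)·α)
   = 3 × 0.8067 / (1 + (3 − 1) × 0.8067)
   = 2.4201 / 2.6134 = 0.93

predicted reliability = 0.93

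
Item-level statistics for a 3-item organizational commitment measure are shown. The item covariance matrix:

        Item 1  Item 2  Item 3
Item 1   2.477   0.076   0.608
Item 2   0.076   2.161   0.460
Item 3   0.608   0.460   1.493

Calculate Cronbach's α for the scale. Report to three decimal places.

sum of item variances = 2.477 + 2.161 + 1.493 = 6.131
Sum of off-diagonal covariances = 1.144
σ²_total = 6.131 + 2 × 1.144 = 8.419
α = (k/(k−1))·(1 − sum of item variances/σ²_total) = (3/2)·(1 − 6.131/8.419) = 0.408

Cronbach's α = 0.408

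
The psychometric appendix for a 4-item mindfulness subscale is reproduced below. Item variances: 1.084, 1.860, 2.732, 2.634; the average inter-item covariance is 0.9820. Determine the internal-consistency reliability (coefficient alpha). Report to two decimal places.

Σσ²ᵢ = 1.084 + 1.860 + 2.732 + 2.634 = 8.310
Sum of the 6 distinct covariances = 6 × 0.9820 = 5.8920
σ²_total = Σσ²ᵢ + 2·Σcov = 8.310 + 2 × 5.8920 = 20.0940
α = (4/3)·(1 − 8.310/20.0940) = 0.78

α = 0.78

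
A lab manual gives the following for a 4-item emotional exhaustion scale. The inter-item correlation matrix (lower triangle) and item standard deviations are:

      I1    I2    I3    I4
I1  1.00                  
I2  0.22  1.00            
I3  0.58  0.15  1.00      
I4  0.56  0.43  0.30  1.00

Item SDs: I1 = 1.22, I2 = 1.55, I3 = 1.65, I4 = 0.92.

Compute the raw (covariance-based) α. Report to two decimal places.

Σσ²ᵢ = 1.22² + 1.55² + 1.65² + 0.92² = 7.4598
Covariances σ_ij = r_ij · s_i · s_j:
  σ(I1,I2) = 0.22 × 1.22 × 1.55 = 0.4160
  σ(I1,I3) = 0.58 × 1.22 × 1.65 = 1.1675
  σ(I1,I4) = 0.56 × 1.22 × 0.92 = 0.6285
  σ(I2,I3) = 0.15 × 1.55 × 1.65 = 0.3836
  σ(I2,I4) = 0.43 × 1.55 × 0.92 = 0.6132
  σ(I3,I4) = 0.30 × 1.65 × 0.92 = 0.4554
σ²_T = Σσ²ᵢ + 2·Σσ_ij = 7.4598 + 2 × 3.6642 = 14.7882
α = (4/3)·(1 − 7.4598/14.7882) = 0.66

α = 0.66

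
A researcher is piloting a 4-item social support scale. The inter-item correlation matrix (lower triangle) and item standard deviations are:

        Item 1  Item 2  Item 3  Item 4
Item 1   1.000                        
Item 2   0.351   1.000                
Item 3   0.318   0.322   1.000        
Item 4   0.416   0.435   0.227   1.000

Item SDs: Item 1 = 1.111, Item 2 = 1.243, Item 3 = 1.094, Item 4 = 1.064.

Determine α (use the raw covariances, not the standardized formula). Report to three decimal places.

Σσ²ᵢ = 1.111² + 1.243² + 1.094² + 1.064² = 5.1083
Covariances σ_ij = r_ij · s_i · s_j:
  σ(Item 1,Item 2) = 0.351 × 1.111 × 1.243 = 0.4847
  σ(Item 1,Item 3) = 0.318 × 1.111 × 1.094 = 0.3865
  σ(Item 1,Item 4) = 0.416 × 1.111 × 1.064 = 0.4918
  σ(Item 2,Item 3) = 0.322 × 1.243 × 1.094 = 0.4379
  σ(Item 2,Item 4) = 0.435 × 1.243 × 1.064 = 0.5753
  σ(Item 3,Item 4) = 0.227 × 1.094 × 1.064 = 0.2642
σ²_T = Σσ²ᵢ + 2·Σσ_ij = 5.1083 + 2 × 2.6404 = 10.3891
α = (4/3)·(1 − 5.1083/10.3891) = 0.678

α = 0.678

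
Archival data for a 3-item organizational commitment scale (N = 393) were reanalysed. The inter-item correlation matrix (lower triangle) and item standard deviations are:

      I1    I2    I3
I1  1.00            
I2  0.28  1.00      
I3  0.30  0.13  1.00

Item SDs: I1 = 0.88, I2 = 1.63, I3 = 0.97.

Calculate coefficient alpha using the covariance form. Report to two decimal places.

Σσ²ᵢ = 0.88² + 1.63² + 0.97² = 4.3722
Covariances σ_ij = r_ij · s_i · s_j:
  σ(I1,I2) = 0.28 × 0.88 × 1.63 = 0.4016
  σ(I1,I3) = 0.30 × 0.88 × 0.97 = 0.2561
  σ(I2,I3) = 0.13 × 1.63 × 0.97 = 0.2055
σ²_T = Σσ²ᵢ + 2·Σσ_ij = 4.3722 + 2 × 0.8632 = 6.0986
α = (3/2)·(1 − 4.3722/6.0986) = 0.42

coefficient alpha = 0.42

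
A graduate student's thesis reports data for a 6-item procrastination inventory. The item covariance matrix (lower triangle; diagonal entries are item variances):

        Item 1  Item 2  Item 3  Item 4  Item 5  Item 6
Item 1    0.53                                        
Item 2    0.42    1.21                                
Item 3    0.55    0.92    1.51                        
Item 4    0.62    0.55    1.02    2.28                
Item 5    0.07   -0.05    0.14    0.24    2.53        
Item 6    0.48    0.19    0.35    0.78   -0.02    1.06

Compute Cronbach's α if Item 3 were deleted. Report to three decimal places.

Remaining items: Item 1, Item 2, Item 4, Item 5, Item 6 (k = 5).
Σσᵢ² = 0.53 + 1.21 + 2.28 + 2.53 + 1.06 = 7.61
total variance = 7.61 + 2 × 3.28 = 14.17
α (item deleted) = (5/4)·(1 − 7.61/14.17) = 0.579

Cronbach's α = 0.579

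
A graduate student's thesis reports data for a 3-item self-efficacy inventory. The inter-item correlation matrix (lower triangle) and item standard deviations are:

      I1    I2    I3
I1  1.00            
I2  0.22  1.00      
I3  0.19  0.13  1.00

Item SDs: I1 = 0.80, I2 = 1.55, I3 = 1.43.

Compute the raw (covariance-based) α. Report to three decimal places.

α = 0.351

Σσ²ᵢ = 0.80² + 1.55² + 1.43² = 5.0874
Covariances σ_ij = r_ij · s_i · s_j:
  σ(I1,I2) = 0.22 × 0.80 × 1.55 = 0.2728
  σ(I1,I3) = 0.19 × 0.80 × 1.43 = 0.2174
  σ(I2,I3) = 0.13 × 1.55 × 1.43 = 0.2881
σ²_T = Σσ²ᵢ + 2·Σσ_ij = 5.0874 + 2 × 0.7783 = 6.6440
α = (3/2)·(1 − 5.0874/6.6440) = 0.351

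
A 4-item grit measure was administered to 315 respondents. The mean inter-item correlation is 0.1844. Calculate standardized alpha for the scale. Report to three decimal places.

standardized alpha = 0.475

Standardized α = k·r̄ / (1 + (k−1)·r̄) = 4 × 0.1844 / (1 + 3 × 0.1844)
  = 0.7376 / 1.5532 = 0.475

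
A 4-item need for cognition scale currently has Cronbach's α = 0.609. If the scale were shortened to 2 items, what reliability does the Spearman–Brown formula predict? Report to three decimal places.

predicted reliability = 0.438

Length factor m = 2/4 = 0.5000
α' = m·α / (1 − (1−m)·α)
   = 2/4 × 0.609 / (1 − (1 − 2/4) × 0.609)
   = 0.3045 / 0.6955 = 0.438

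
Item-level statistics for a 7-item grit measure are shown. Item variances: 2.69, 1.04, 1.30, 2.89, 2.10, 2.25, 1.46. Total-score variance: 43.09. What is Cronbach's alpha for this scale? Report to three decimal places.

Σσ²ᵢ = 2.69 + 1.04 + 1.30 + 2.89 + 2.10 + 2.25 + 1.46 = 13.73
α = (k/(k−1))·(1 − Σσ²ᵢ/σ²_T) = (7/6)·(1 − 13.73/43.09) = 0.795

α = 0.795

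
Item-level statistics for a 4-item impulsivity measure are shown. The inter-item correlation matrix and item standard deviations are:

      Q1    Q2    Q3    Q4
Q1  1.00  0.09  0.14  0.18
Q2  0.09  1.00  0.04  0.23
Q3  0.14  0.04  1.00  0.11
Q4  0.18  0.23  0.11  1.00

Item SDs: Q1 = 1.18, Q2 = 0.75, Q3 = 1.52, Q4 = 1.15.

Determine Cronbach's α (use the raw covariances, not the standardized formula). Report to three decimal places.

Cronbach's α = 0.354

Σσ²ᵢ = 1.18² + 0.75² + 1.52² + 1.15² = 5.5878
Covariances σ_ij = r_ij · s_i · s_j:
  σ(Q1,Q2) = 0.09 × 1.18 × 0.75 = 0.0796
  σ(Q1,Q3) = 0.14 × 1.18 × 1.52 = 0.2511
  σ(Q1,Q4) = 0.18 × 1.18 × 1.15 = 0.2443
  σ(Q2,Q3) = 0.04 × 0.75 × 1.52 = 0.0456
  σ(Q2,Q4) = 0.23 × 0.75 × 1.15 = 0.1984
  σ(Q3,Q4) = 0.11 × 1.52 × 1.15 = 0.1923
σ²_T = Σσ²ᵢ + 2·Σσ_ij = 5.5878 + 2 × 1.0113 = 7.6104
α = (4/3)·(1 − 5.5878/7.6104) = 0.354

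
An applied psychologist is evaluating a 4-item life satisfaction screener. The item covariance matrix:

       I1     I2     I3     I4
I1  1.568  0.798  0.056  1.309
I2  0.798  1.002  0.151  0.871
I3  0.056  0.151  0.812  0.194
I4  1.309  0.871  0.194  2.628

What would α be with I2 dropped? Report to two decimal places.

Remaining items: I1, I3, I4 (k = 3).
Σσ²ᵢ = 1.568 + 0.812 + 2.628 = 5.008
σ²_T = 5.008 + 2 × 1.559 = 8.126
α (item deleted) = (3/2)·(1 − 5.008/8.126) = 0.58

α = 0.58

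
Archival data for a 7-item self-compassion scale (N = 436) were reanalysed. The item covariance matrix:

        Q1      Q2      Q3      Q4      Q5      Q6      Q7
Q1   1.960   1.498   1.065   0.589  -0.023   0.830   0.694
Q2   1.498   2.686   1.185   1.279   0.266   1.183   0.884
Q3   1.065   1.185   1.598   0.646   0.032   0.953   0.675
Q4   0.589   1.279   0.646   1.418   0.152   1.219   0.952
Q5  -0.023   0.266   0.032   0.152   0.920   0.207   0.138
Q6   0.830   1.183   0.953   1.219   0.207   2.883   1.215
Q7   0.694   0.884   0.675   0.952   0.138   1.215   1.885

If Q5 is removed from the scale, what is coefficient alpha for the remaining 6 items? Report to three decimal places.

α = 0.846

Remaining items: Q1, Q2, Q3, Q4, Q6, Q7 (k = 6).
sum of item variances = 1.960 + 2.686 + 1.598 + 1.418 + 2.883 + 1.885 = 12.430
σ²_total = 12.430 + 2 × 14.867 = 42.164
α (item deleted) = (6/5)·(1 − 12.430/42.164) = 0.846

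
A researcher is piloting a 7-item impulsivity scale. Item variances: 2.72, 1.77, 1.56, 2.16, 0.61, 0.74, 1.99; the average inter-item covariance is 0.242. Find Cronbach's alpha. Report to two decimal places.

α = 0.55

Σσ²ᵢ = 2.72 + 1.77 + 1.56 + 2.16 + 0.61 + 0.74 + 1.99 = 11.55
Sum of the 21 distinct covariances = 21 × 0.242 = 5.082
Var(T) = Σσ²ᵢ + 2·Σcov = 11.55 + 2 × 5.082 = 21.714
α = (7/6)·(1 − 11.55/21.714) = 0.55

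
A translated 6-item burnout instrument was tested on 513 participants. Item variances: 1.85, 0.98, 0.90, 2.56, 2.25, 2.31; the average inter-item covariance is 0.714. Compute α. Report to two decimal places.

α = 0.80

Σσᵢ² = 1.85 + 0.98 + 0.90 + 2.56 + 2.25 + 2.31 = 10.85
Sum of the 15 distinct covariances = 15 × 0.714 = 10.710
σ²_T = Σσᵢ² + 2·Σcov = 10.85 + 2 × 10.710 = 32.270
α = (6/5)·(1 − 10.85/32.270) = 0.80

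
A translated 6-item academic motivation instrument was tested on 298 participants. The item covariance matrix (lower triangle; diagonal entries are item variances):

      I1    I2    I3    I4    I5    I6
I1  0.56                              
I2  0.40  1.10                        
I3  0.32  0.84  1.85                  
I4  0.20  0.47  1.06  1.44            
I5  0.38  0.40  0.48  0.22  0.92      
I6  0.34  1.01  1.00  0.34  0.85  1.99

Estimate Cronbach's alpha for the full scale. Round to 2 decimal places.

sum of item variances = 0.56 + 1.10 + 1.85 + 1.44 + 0.92 + 1.99 = 7.86
Sum of the distinct covariances = 8.31
total variance = 7.86 + 2 × 8.31 = 24.48
α = (k/(k−1))·(1 − sum of item variances/total variance) = (6/5)·(1 − 7.86/24.48) = 0.81

α = 0.81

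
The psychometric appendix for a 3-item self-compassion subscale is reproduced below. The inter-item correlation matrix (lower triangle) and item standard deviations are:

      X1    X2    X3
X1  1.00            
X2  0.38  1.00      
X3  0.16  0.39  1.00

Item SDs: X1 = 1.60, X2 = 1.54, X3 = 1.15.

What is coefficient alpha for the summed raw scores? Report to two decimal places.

Σσ²ᵢ = 1.60² + 1.54² + 1.15² = 6.2541
Covariances σ_ij = r_ij · s_i · s_j:
  σ(X1,X2) = 0.38 × 1.60 × 1.54 = 0.9363
  σ(X1,X3) = 0.16 × 1.60 × 1.15 = 0.2944
  σ(X2,X3) = 0.39 × 1.54 × 1.15 = 0.6907
σ²_T = Σσ²ᵢ + 2·Σσ_ij = 6.2541 + 2 × 1.9214 = 10.0969
α = (3/2)·(1 − 6.2541/10.0969) = 0.57

α = 0.57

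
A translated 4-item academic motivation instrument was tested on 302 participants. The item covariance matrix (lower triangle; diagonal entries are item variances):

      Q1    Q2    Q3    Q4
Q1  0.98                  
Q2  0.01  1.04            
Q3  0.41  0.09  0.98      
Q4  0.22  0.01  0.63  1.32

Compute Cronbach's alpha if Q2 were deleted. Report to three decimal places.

Remaining items: Q1, Q3, Q4 (k = 3).
sum of item variances = 0.98 + 0.98 + 1.32 = 3.28
Var(T) = 3.28 + 2 × 1.26 = 5.80
α (item deleted) = (3/2)·(1 − 3.28/5.80) = 0.652

α = 0.652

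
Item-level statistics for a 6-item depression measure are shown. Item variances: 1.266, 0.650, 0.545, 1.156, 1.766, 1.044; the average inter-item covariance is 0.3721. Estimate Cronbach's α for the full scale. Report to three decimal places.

α = 0.762

Σσᵢ² = 1.266 + 0.650 + 0.545 + 1.156 + 1.766 + 1.044 = 6.427
Sum of the 15 distinct covariances = 15 × 0.3721 = 5.5815
total variance = Σσᵢ² + 2·Σcov = 6.427 + 2 × 5.5815 = 17.5900
α = (6/5)·(1 − 6.427/17.5900) = 0.762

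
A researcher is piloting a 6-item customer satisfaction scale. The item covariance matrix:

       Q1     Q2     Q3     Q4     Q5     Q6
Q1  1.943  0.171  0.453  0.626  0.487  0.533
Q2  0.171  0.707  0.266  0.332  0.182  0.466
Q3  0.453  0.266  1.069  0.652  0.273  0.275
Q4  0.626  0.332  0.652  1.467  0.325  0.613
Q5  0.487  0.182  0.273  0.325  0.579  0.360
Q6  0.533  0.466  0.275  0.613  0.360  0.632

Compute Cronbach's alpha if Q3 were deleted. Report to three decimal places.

Remaining items: Q1, Q2, Q4, Q5, Q6 (k = 5).
sum of item variances = 1.943 + 0.707 + 1.467 + 0.579 + 0.632 = 5.328
Var(T) = 5.328 + 2 × 4.095 = 13.518
α (item deleted) = (5/4)·(1 − 5.328/13.518) = 0.757

α = 0.757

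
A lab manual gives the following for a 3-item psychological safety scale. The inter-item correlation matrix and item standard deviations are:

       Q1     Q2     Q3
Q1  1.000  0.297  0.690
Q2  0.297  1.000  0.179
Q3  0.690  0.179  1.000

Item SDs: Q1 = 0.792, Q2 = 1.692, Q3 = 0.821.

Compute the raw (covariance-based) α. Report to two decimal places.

Σσ²ᵢ = 0.792² + 1.692² + 0.821² = 4.1642
Covariances σ_ij = r_ij · s_i · s_j:
  σ(Q1,Q2) = 0.297 × 0.792 × 1.692 = 0.3980
  σ(Q1,Q3) = 0.690 × 0.792 × 0.821 = 0.4487
  σ(Q2,Q3) = 0.179 × 1.692 × 0.821 = 0.2487
σ²_T = Σσ²ᵢ + 2·Σσ_ij = 4.1642 + 2 × 1.0954 = 6.3550
α = (3/2)·(1 − 4.1642/6.3550) = 0.52

α = 0.52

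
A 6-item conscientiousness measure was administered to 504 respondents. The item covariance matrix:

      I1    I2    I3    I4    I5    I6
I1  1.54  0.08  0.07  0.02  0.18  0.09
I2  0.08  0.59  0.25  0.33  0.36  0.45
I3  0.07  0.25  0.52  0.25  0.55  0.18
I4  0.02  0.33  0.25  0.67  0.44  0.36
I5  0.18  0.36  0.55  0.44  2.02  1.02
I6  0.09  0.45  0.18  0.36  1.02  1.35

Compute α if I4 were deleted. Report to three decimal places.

α = 0.647

Remaining items: I1, I2, I3, I5, I6 (k = 5).
sum of item variances = 1.54 + 0.59 + 0.52 + 2.02 + 1.35 = 6.02
σ²_T = 6.02 + 2 × 3.23 = 12.48
α (item deleted) = (5/4)·(1 − 6.02/12.48) = 0.647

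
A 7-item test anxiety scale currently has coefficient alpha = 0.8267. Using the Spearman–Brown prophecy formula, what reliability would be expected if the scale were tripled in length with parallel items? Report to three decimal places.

predicted reliability = 0.935

Length factor m = 3
α' = m·α / (1 + (m−1)·α)
   = 3 × 0.8267 / (1 + (3 − 1) × 0.8267)
   = 2.4801 / 2.6534 = 0.935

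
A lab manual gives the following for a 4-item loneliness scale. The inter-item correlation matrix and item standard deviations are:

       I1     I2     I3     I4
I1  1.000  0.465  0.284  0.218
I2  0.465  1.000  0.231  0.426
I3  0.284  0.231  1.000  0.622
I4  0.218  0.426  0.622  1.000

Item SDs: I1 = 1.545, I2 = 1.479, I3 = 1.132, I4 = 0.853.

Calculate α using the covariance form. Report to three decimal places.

Σσ²ᵢ = 1.545² + 1.479² + 1.132² + 0.853² = 6.5835
Covariances σ_ij = r_ij · s_i · s_j:
  σ(I1,I2) = 0.465 × 1.545 × 1.479 = 1.0626
  σ(I1,I3) = 0.284 × 1.545 × 1.132 = 0.4967
  σ(I1,I4) = 0.218 × 1.545 × 0.853 = 0.2873
  σ(I2,I3) = 0.231 × 1.479 × 1.132 = 0.3867
  σ(I2,I4) = 0.426 × 1.479 × 0.853 = 0.5374
  σ(I3,I4) = 0.622 × 1.132 × 0.853 = 0.6006
σ²_T = Σσ²ᵢ + 2·Σσ_ij = 6.5835 + 2 × 3.3713 = 13.3261
α = (4/3)·(1 − 6.5835/13.3261) = 0.675

α = 0.675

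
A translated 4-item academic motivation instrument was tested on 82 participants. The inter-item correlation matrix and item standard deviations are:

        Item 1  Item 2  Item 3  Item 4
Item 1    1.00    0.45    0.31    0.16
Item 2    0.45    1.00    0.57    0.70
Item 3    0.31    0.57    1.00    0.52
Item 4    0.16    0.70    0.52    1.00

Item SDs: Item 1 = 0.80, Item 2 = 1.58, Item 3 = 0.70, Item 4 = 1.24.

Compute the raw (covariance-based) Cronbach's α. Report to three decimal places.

Σσ²ᵢ = 0.80² + 1.58² + 0.70² + 1.24² = 5.1640
Covariances σ_ij = r_ij · s_i · s_j:
  σ(Item 1,Item 2) = 0.45 × 0.80 × 1.58 = 0.5688
  σ(Item 1,Item 3) = 0.31 × 0.80 × 0.70 = 0.1736
  σ(Item 1,Item 4) = 0.16 × 0.80 × 1.24 = 0.1587
  σ(Item 2,Item 3) = 0.57 × 1.58 × 0.70 = 0.6304
  σ(Item 2,Item 4) = 0.70 × 1.58 × 1.24 = 1.3714
  σ(Item 3,Item 4) = 0.52 × 0.70 × 1.24 = 0.4514
σ²_T = Σσ²ᵢ + 2·Σσ_ij = 5.1640 + 2 × 3.3543 = 11.8726
α = (4/3)·(1 − 5.1640/11.8726) = 0.753

α = 0.753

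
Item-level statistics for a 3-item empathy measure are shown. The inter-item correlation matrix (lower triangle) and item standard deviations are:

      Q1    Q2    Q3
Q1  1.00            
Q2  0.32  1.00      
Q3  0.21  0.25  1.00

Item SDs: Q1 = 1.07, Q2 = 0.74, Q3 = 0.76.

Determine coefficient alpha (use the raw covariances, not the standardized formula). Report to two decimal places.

Σσ²ᵢ = 1.07² + 0.74² + 0.76² = 2.2701
Covariances σ_ij = r_ij · s_i · s_j:
  σ(Q1,Q2) = 0.32 × 1.07 × 0.74 = 0.2534
  σ(Q1,Q3) = 0.21 × 1.07 × 0.76 = 0.1708
  σ(Q2,Q3) = 0.25 × 0.74 × 0.76 = 0.1406
σ²_T = Σσ²ᵢ + 2·Σσ_ij = 2.2701 + 2 × 0.5648 = 3.3997
α = (3/2)·(1 − 2.2701/3.3997) = 0.50

α = 0.50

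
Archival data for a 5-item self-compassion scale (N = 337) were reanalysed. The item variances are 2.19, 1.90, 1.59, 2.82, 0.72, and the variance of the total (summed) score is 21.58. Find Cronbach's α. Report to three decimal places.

Cronbach's α = 0.716

ΣVar(i) = 2.19 + 1.90 + 1.59 + 2.82 + 0.72 = 9.22
α = (k/(k−1))·(1 − ΣVar(i)/Var(T)) = (5/4)·(1 − 9.22/21.58) = 0.716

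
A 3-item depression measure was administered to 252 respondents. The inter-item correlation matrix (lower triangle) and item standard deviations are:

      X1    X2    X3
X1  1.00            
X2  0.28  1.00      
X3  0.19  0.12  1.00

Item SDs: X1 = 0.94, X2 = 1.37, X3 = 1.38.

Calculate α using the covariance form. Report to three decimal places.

α = 0.395

Σσ²ᵢ = 0.94² + 1.37² + 1.38² = 4.6649
Covariances σ_ij = r_ij · s_i · s_j:
  σ(X1,X2) = 0.28 × 0.94 × 1.37 = 0.3606
  σ(X1,X3) = 0.19 × 0.94 × 1.38 = 0.2465
  σ(X2,X3) = 0.12 × 1.37 × 1.38 = 0.2269
σ²_T = Σσ²ᵢ + 2·Σσ_ij = 4.6649 + 2 × 0.8340 = 6.3329
α = (3/2)·(1 − 4.6649/6.3329) = 0.395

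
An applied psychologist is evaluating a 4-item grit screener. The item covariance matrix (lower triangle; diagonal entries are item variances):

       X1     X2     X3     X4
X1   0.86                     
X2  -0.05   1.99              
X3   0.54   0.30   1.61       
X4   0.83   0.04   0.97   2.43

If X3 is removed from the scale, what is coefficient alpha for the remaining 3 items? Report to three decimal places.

Remaining items: X1, X2, X4 (k = 3).
Σσ²ᵢ = 0.86 + 1.99 + 2.43 = 5.28
σ²_total = 5.28 + 2 × 0.82 = 6.92
α (item deleted) = (3/2)·(1 − 5.28/6.92) = 0.355

α = 0.355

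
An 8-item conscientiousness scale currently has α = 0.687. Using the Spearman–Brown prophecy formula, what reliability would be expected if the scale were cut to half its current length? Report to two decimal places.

Length factor m = 1/2
α' = m·α / (1 − (1−m)·α)
   = 1/2 × 0.687 / (1 − (1 − 1/2) × 0.687)
   = 0.3435 / 0.6565 = 0.52

predicted reliability = 0.52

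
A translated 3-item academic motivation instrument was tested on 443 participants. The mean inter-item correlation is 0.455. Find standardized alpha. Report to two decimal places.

Standardized α = k·r̄ / (1 + (k−1)·r̄) = 3 × 0.455 / (1 + 2 × 0.455)
  = 1.3650 / 1.9100 = 0.71

α = 0.71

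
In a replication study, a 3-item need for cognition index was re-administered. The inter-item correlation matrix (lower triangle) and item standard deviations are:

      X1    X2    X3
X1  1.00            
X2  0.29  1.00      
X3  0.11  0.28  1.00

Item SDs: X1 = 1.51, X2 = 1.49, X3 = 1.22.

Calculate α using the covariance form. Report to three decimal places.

α = 0.469

Σσ²ᵢ = 1.51² + 1.49² + 1.22² = 5.9886
Covariances σ_ij = r_ij · s_i · s_j:
  σ(X1,X2) = 0.29 × 1.51 × 1.49 = 0.6525
  σ(X1,X3) = 0.11 × 1.51 × 1.22 = 0.2026
  σ(X2,X3) = 0.28 × 1.49 × 1.22 = 0.5090
σ²_T = Σσ²ᵢ + 2·Σσ_ij = 5.9886 + 2 × 1.3641 = 8.7168
α = (3/2)·(1 − 5.9886/8.7168) = 0.469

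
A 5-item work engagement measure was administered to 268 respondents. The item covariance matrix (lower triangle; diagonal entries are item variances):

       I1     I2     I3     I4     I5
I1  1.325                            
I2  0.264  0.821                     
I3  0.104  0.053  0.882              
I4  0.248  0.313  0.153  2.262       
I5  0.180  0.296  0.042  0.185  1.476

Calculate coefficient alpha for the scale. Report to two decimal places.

α = 0.44

Σσ²ᵢ = 1.325 + 0.821 + 0.882 + 2.262 + 1.476 = 6.766
Sum of the distinct covariances = 1.838
σ²_T = 6.766 + 2 × 1.838 = 10.442
α = (k/(k−1))·(1 − Σσ²ᵢ/σ²_T) = (5/4)·(1 − 6.766/10.442) = 0.44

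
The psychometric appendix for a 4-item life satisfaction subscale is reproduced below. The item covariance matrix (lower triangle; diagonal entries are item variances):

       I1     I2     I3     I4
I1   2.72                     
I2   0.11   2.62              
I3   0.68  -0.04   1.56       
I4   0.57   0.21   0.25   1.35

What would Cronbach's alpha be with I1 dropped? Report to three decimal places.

α = 0.198

Remaining items: I2, I3, I4 (k = 3).
ΣVar(i) = 2.62 + 1.56 + 1.35 = 5.53
σ²_T = 5.53 + 2 × 0.42 = 6.37
α (item deleted) = (3/2)·(1 − 5.53/6.37) = 0.198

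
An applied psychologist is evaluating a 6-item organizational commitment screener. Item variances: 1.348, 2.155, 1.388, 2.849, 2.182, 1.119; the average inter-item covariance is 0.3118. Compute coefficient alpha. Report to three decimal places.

ΣVar(i) = 1.348 + 2.155 + 1.388 + 2.849 + 2.182 + 1.119 = 11.041
Sum of the 15 distinct covariances = 15 × 0.3118 = 4.6770
σ²_T = ΣVar(i) + 2·Σcov = 11.041 + 2 × 4.6770 = 20.3950
α = (6/5)·(1 − 11.041/20.3950) = 0.550

α = 0.550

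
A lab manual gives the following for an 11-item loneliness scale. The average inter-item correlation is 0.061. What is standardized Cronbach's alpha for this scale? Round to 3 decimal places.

Standardized α = k·r̄ / (1 + (k−1)·r̄) = 11 × 0.061 / (1 + 10 × 0.061)
  = 0.6710 / 1.6100 = 0.417

standardized Cronbach's alpha = 0.417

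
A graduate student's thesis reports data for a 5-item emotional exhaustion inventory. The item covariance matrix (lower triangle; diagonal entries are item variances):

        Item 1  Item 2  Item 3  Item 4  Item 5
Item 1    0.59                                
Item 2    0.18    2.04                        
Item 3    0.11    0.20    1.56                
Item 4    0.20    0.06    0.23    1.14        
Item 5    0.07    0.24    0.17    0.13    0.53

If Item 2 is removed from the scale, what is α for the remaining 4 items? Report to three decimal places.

α = 0.430

Remaining items: Item 1, Item 3, Item 4, Item 5 (k = 4).
ΣVar(i) = 0.59 + 1.56 + 1.14 + 0.53 = 3.82
σ²_T = 3.82 + 2 × 0.91 = 5.64
α (item deleted) = (4/3)·(1 − 3.82/5.64) = 0.430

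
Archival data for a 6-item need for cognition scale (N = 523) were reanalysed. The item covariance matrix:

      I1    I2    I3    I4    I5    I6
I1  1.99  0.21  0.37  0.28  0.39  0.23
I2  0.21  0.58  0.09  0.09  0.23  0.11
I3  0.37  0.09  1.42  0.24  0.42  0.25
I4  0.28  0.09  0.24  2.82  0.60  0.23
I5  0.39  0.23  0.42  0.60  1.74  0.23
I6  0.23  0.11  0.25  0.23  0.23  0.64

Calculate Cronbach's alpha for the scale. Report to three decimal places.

sum of item variances = 1.99 + 0.58 + 1.42 + 2.82 + 1.74 + 0.64 = 9.19
Sum of off-diagonal covariances = 3.97
total variance = 9.19 + 2 × 3.97 = 17.13
α = (k/(k−1))·(1 − sum of item variances/total variance) = (6/5)·(1 − 9.19/17.13) = 0.556

α = 0.556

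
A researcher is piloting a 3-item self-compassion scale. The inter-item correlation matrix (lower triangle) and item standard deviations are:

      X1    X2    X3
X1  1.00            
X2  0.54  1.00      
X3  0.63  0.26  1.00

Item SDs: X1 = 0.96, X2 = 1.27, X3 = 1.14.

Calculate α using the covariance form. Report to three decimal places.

Σσ²ᵢ = 0.96² + 1.27² + 1.14² = 3.8341
Covariances σ_ij = r_ij · s_i · s_j:
  σ(X1,X2) = 0.54 × 0.96 × 1.27 = 0.6584
  σ(X1,X3) = 0.63 × 0.96 × 1.14 = 0.6895
  σ(X2,X3) = 0.26 × 1.27 × 1.14 = 0.3764
σ²_T = Σσ²ᵢ + 2·Σσ_ij = 3.8341 + 2 × 1.7243 = 7.2827
α = (3/2)·(1 − 3.8341/7.2827) = 0.710

α = 0.710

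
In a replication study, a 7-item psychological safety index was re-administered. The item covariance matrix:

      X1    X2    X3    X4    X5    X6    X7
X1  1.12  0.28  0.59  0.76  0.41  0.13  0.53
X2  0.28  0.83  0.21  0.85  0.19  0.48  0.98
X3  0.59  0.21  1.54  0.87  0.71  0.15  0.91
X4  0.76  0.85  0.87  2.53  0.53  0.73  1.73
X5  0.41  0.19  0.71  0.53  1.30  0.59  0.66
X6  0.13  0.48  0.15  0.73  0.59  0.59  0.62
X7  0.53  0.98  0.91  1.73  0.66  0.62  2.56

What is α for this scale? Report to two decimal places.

Σσ²ᵢ = 1.12 + 0.83 + 1.54 + 2.53 + 1.30 + 0.59 + 2.56 = 10.47
Σ_{i<j} σ_ij = 12.91
total variance = 10.47 + 2 × 12.91 = 36.29
α = (k/(k−1))·(1 − Σσ²ᵢ/total variance) = (7/6)·(1 − 10.47/36.29) = 0.83

α = 0.83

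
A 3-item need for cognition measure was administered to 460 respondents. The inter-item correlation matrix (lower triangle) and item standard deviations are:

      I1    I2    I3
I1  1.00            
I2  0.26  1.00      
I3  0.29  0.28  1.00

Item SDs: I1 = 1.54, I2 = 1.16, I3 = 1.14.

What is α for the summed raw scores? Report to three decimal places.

Σσ²ᵢ = 1.54² + 1.16² + 1.14² = 5.0168
Covariances σ_ij = r_ij · s_i · s_j:
  σ(I1,I2) = 0.26 × 1.54 × 1.16 = 0.4645
  σ(I1,I3) = 0.29 × 1.54 × 1.14 = 0.5091
  σ(I2,I3) = 0.28 × 1.16 × 1.14 = 0.3703
σ²_T = Σσ²ᵢ + 2·Σσ_ij = 5.0168 + 2 × 1.3439 = 7.7046
α = (3/2)·(1 − 5.0168/7.7046) = 0.523

α = 0.523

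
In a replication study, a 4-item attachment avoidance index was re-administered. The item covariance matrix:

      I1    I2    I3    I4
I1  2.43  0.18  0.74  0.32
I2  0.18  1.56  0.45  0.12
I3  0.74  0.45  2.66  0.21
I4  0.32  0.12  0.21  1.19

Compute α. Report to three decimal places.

ΣVar(i) = 2.43 + 1.56 + 2.66 + 1.19 = 7.84
Sum of off-diagonal covariances = 2.02
σ²_total = 7.84 + 2 × 2.02 = 11.88
α = (k/(k−1))·(1 − ΣVar(i)/σ²_total) = (4/3)·(1 − 7.84/11.88) = 0.453

α = 0.453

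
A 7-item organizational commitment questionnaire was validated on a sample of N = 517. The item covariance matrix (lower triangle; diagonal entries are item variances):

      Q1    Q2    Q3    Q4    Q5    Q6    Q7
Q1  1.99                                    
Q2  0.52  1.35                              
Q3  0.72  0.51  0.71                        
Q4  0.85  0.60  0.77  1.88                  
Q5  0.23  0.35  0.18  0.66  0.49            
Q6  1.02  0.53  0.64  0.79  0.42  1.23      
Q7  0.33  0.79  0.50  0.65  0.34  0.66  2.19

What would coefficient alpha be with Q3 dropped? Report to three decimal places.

Remaining items: Q1, Q2, Q4, Q5, Q6, Q7 (k = 6).
ΣVar(i) = 1.99 + 1.35 + 1.88 + 0.49 + 1.23 + 2.19 = 9.13
Var(T) = 9.13 + 2 × 8.74 = 26.61
α (item deleted) = (6/5)·(1 − 9.13/26.61) = 0.788

α = 0.788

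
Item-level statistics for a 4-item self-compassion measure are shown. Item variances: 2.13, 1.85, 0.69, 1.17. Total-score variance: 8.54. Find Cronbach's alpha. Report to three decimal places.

Cronbach's alpha = 0.422

Σσᵢ² = 2.13 + 1.85 + 0.69 + 1.17 = 5.84
α = (k/(k−1))·(1 − Σσᵢ²/σ²_total) = (4/3)·(1 − 5.84/8.54) = 0.422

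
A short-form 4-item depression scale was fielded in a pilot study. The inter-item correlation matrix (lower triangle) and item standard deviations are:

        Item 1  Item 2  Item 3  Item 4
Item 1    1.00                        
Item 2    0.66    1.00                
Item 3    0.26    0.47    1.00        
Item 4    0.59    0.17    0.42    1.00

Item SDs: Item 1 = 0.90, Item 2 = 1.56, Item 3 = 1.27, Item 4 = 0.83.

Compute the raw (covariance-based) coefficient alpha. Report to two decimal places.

coefficient alpha = 0.72

Σσ²ᵢ = 0.90² + 1.56² + 1.27² + 0.83² = 5.5454
Covariances σ_ij = r_ij · s_i · s_j:
  σ(Item 1,Item 2) = 0.66 × 0.90 × 1.56 = 0.9266
  σ(Item 1,Item 3) = 0.26 × 0.90 × 1.27 = 0.2972
  σ(Item 1,Item 4) = 0.59 × 0.90 × 0.83 = 0.4407
  σ(Item 2,Item 3) = 0.47 × 1.56 × 1.27 = 0.9312
  σ(Item 2,Item 4) = 0.17 × 1.56 × 0.83 = 0.2201
  σ(Item 3,Item 4) = 0.42 × 1.27 × 0.83 = 0.4427
σ²_T = Σσ²ᵢ + 2·Σσ_ij = 5.5454 + 2 × 3.2585 = 12.0624
α = (4/3)·(1 − 5.5454/12.0624) = 0.72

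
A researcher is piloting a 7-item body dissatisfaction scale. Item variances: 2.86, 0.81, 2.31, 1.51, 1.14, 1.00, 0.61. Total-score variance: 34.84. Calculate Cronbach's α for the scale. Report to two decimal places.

Cronbach's α = 0.82

Σσᵢ² = 2.86 + 0.81 + 2.31 + 1.51 + 1.14 + 1.00 + 0.61 = 10.24
α = (k/(k−1))·(1 − Σσᵢ²/σ²_T) = (7/6)·(1 − 10.24/34.84) = 0.82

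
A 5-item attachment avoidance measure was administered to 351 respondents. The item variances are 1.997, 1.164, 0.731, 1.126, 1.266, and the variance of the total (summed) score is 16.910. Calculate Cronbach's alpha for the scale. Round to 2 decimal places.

Cronbach's alpha = 0.79

sum of item variances = 1.997 + 1.164 + 0.731 + 1.126 + 1.266 = 6.284
α = (k/(k−1))·(1 − sum of item variances/σ²_T) = (5/4)·(1 − 6.284/16.910) = 0.79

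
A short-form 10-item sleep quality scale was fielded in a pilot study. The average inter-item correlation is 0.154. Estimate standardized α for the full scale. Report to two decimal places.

Standardized α = k·r̄ / (1 + (k−1)·r̄) = 10 × 0.154 / (1 + 9 × 0.154)
  = 1.5400 / 2.3860 = 0.65

standardized α = 0.65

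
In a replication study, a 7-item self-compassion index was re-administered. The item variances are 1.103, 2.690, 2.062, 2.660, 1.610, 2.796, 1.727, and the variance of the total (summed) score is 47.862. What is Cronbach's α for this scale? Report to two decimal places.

Σσᵢ² = 1.103 + 2.690 + 2.062 + 2.660 + 1.610 + 2.796 + 1.727 = 14.648
α = (k/(k−1))·(1 − Σσᵢ²/Var(T)) = (7/6)·(1 − 14.648/47.862) = 0.81

Cronbach's α = 0.81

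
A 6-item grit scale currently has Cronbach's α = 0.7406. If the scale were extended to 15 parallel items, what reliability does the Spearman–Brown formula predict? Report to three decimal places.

Length factor m = 15/6 = 2.5000
α' = m·α / (1 + (m−1)·α)
   = 15/6 × 0.7406 / (1 + (15/6 − 1) × 0.7406)
   = 1.8515 / 2.1109 = 0.877

predicted reliability = 0.877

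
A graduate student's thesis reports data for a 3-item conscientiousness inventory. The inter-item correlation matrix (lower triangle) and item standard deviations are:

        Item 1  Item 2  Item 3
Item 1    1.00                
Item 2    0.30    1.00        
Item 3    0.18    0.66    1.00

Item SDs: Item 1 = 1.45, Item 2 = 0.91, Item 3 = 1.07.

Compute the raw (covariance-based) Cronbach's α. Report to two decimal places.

Cronbach's α = 0.59

Σσ²ᵢ = 1.45² + 0.91² + 1.07² = 4.0755
Covariances σ_ij = r_ij · s_i · s_j:
  σ(Item 1,Item 2) = 0.30 × 1.45 × 0.91 = 0.3959
  σ(Item 1,Item 3) = 0.18 × 1.45 × 1.07 = 0.2793
  σ(Item 2,Item 3) = 0.66 × 0.91 × 1.07 = 0.6426
σ²_T = Σσ²ᵢ + 2·Σσ_ij = 4.0755 + 2 × 1.3178 = 6.7111
α = (3/2)·(1 − 4.0755/6.7111) = 0.59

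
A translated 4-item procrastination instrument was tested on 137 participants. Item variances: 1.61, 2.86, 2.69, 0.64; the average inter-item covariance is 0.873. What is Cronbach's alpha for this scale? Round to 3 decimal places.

Cronbach's alpha = 0.764

sum of item variances = 1.61 + 2.86 + 2.69 + 0.64 = 7.80
Sum of the 6 distinct covariances = 6 × 0.873 = 5.238
Var(T) = sum of item variances + 2·Σcov = 7.80 + 2 × 5.238 = 18.276
α = (4/3)·(1 − 7.80/18.276) = 0.764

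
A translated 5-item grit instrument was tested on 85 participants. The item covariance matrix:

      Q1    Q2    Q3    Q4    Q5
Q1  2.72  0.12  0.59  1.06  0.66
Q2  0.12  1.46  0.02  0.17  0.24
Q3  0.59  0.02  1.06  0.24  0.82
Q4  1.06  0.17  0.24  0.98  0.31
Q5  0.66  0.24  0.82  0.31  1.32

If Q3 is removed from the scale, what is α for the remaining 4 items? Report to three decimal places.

α = 0.589

Remaining items: Q1, Q2, Q4, Q5 (k = 4).
sum of item variances = 2.72 + 1.46 + 0.98 + 1.32 = 6.48
σ²_total = 6.48 + 2 × 2.56 = 11.60
α (item deleted) = (4/3)·(1 − 6.48/11.60) = 0.589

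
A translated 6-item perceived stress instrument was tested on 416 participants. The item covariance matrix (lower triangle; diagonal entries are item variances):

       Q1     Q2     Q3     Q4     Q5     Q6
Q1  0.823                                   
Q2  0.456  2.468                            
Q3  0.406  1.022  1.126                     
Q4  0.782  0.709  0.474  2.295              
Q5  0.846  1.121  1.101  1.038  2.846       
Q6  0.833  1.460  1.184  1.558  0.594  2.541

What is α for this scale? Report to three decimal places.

α = 0.830

ΣVar(i) = 0.823 + 2.468 + 1.126 + 2.295 + 2.846 + 2.541 = 12.099
Sum of the distinct covariances = 13.584
Var(T) = 12.099 + 2 × 13.584 = 39.267
α = (k/(k−1))·(1 − ΣVar(i)/Var(T)) = (6/5)·(1 − 12.099/39.267) = 0.830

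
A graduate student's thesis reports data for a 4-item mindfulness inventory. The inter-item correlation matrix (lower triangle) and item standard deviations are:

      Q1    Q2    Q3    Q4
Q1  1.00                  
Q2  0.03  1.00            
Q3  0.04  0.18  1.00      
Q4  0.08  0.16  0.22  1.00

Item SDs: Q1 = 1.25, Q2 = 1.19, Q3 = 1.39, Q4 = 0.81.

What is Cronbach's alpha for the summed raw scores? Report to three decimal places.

Σσ²ᵢ = 1.25² + 1.19² + 1.39² + 0.81² = 5.5668
Covariances σ_ij = r_ij · s_i · s_j:
  σ(Q1,Q2) = 0.03 × 1.25 × 1.19 = 0.0446
  σ(Q1,Q3) = 0.04 × 1.25 × 1.39 = 0.0695
  σ(Q1,Q4) = 0.08 × 1.25 × 0.81 = 0.0810
  σ(Q2,Q3) = 0.18 × 1.19 × 1.39 = 0.2977
  σ(Q2,Q4) = 0.16 × 1.19 × 0.81 = 0.1542
  σ(Q3,Q4) = 0.22 × 1.39 × 0.81 = 0.2477
σ²_T = Σσ²ᵢ + 2·Σσ_ij = 5.5668 + 2 × 0.8947 = 7.3562
α = (4/3)·(1 − 5.5668/7.3562) = 0.324

Cronbach's alpha = 0.324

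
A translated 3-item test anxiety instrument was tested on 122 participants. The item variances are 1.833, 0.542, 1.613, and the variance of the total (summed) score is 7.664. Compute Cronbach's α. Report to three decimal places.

Σσ²ᵢ = 1.833 + 0.542 + 1.613 = 3.988
α = (k/(k−1))·(1 − Σσ²ᵢ/Var(T)) = (3/2)·(1 − 3.988/7.664) = 0.719

α = 0.719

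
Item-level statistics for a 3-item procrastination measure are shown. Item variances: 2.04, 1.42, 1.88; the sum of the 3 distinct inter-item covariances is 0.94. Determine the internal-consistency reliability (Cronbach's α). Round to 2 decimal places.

Cronbach's α = 0.39

ΣVar(i) = 2.04 + 1.42 + 1.88 = 5.34
Sum of distinct covariances = 0.94
Var(T) = ΣVar(i) + 2·Σcov = 5.34 + 2 × 0.94 = 7.22
α = (3/2)·(1 − 5.34/7.22) = 0.39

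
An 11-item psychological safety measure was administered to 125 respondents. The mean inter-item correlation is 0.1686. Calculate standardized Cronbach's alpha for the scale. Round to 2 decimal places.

α = 0.69

Standardized α = k·r̄ / (1 + (k−1)·r̄) = 11 × 0.1686 / (1 + 10 × 0.1686)
  = 1.8546 / 2.6860 = 0.69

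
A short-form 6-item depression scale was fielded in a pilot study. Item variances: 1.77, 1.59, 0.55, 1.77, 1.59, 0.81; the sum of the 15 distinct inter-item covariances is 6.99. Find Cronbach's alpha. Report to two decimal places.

sum of item variances = 1.77 + 1.59 + 0.55 + 1.77 + 1.59 + 0.81 = 8.08
Sum of distinct covariances = 6.99
Var(T) = sum of item variances + 2·Σcov = 8.08 + 2 × 6.99 = 22.06
α = (6/5)·(1 − 8.08/22.06) = 0.76

Cronbach's alpha = 0.76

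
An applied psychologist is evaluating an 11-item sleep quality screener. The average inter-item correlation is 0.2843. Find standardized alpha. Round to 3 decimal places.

Standardized α = k·r̄ / (1 + (k−1)·r̄) = 11 × 0.2843 / (1 + 10 × 0.2843)
  = 3.1273 / 3.8430 = 0.814

standardized alpha = 0.814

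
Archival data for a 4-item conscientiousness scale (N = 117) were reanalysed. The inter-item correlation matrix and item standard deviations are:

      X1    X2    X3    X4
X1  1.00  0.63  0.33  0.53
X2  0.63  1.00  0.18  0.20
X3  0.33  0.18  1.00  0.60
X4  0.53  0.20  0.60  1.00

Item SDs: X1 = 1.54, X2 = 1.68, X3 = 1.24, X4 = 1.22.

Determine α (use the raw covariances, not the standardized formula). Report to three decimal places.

α = 0.728

Σσ²ᵢ = 1.54² + 1.68² + 1.24² + 1.22² = 8.2200
Covariances σ_ij = r_ij · s_i · s_j:
  σ(X1,X2) = 0.63 × 1.54 × 1.68 = 1.6299
  σ(X1,X3) = 0.33 × 1.54 × 1.24 = 0.6302
  σ(X1,X4) = 0.53 × 1.54 × 1.22 = 0.9958
  σ(X2,X3) = 0.18 × 1.68 × 1.24 = 0.3750
  σ(X2,X4) = 0.20 × 1.68 × 1.22 = 0.4099
  σ(X3,X4) = 0.60 × 1.24 × 1.22 = 0.9077
σ²_T = Σσ²ᵢ + 2·Σσ_ij = 8.2200 + 2 × 4.9485 = 18.1170
α = (4/3)·(1 − 8.2200/18.1170) = 0.728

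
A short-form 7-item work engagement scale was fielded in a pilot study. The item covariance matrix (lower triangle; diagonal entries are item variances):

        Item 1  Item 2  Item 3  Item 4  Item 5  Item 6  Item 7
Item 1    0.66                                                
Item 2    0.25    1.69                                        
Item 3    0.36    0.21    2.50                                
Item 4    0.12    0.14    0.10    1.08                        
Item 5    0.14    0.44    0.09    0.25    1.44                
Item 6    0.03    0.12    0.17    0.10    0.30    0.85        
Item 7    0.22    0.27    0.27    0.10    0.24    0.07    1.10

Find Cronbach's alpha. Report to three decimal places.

Σσ²ᵢ = 0.66 + 1.69 + 2.50 + 1.08 + 1.44 + 0.85 + 1.10 = 9.32
Sum of the distinct covariances = 3.99
Var(T) = 9.32 + 2 × 3.99 = 17.30
α = (k/(k−1))·(1 − Σσ²ᵢ/Var(T)) = (7/6)·(1 − 9.32/17.30) = 0.538

α = 0.538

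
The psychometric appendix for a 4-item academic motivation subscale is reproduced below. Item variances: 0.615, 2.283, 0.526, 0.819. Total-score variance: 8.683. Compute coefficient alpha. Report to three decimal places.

Σσ²ᵢ = 0.615 + 2.283 + 0.526 + 0.819 = 4.243
α = (k/(k−1))·(1 − Σσ²ᵢ/σ²_T) = (4/3)·(1 − 4.243/8.683) = 0.682

α = 0.682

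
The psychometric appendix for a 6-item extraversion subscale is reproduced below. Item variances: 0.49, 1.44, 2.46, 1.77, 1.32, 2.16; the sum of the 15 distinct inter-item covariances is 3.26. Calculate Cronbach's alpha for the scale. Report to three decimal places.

Σσ²ᵢ = 0.49 + 1.44 + 2.46 + 1.77 + 1.32 + 2.16 = 9.64
Sum of distinct covariances = 3.26
Var(T) = Σσ²ᵢ + 2·Σcov = 9.64 + 2 × 3.26 = 16.16
α = (6/5)·(1 − 9.64/16.16) = 0.484

Cronbach's alpha = 0.484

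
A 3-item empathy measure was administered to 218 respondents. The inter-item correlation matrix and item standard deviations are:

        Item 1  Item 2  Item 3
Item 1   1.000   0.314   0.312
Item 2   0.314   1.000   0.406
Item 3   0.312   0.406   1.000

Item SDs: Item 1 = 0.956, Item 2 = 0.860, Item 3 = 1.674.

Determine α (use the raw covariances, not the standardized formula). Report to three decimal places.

Σσ²ᵢ = 0.956² + 0.860² + 1.674² = 4.4558
Covariances σ_ij = r_ij · s_i · s_j:
  σ(Item 1,Item 2) = 0.314 × 0.956 × 0.860 = 0.2582
  σ(Item 1,Item 3) = 0.312 × 0.956 × 1.674 = 0.4993
  σ(Item 2,Item 3) = 0.406 × 0.860 × 1.674 = 0.5845
σ²_T = Σσ²ᵢ + 2·Σσ_ij = 4.4558 + 2 × 1.3420 = 7.1398
α = (3/2)·(1 − 4.4558/7.1398) = 0.564

α = 0.564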